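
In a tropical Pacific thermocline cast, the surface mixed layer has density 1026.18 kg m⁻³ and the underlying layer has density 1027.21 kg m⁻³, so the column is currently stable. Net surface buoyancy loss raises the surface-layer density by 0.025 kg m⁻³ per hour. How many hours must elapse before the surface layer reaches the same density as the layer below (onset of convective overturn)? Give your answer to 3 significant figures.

41.2 hours

Density deficit of the surface layer: 1027.21 − 1026.18 = 1.03 kg m⁻³.
Required change = 1.03 / 0.025 = 41.2 hours.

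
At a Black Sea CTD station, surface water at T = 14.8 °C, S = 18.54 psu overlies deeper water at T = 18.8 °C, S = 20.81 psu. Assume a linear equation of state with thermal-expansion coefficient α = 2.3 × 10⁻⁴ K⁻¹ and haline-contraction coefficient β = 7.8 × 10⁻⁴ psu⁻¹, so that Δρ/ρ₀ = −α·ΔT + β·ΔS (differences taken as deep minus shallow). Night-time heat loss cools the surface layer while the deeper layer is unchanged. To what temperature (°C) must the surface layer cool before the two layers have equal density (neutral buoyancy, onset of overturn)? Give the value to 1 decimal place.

11.1 °C

Neutral buoyancy requires Δρ = 0, i.e. −α(T_deep − T_surf′) + β(S_deep − S_surf) = 0.
T_surf′ = T_deep − (β/α)·ΔS = 18.8 − (7.8 × 10⁻⁴/2.3 × 10⁻⁴)·(+2.27) = 11.102 °C.
Cooling required: 14.8 − (11.102) = 3.698 °C.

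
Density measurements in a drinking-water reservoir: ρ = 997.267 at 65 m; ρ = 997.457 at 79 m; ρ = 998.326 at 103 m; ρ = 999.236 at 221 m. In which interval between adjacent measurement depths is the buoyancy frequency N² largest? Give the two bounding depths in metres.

79–103 m

Compute the density gradient over each adjacent pair:
  65–79 m: Δρ/Δz = 0.190/14 = 0.014 kg m⁻⁴
  79–103 m: Δρ/Δz = 0.869/24 = 0.036 kg m⁻⁴
  103–221 m: Δρ/Δz = 0.910/118 = 7.7 × 10⁻³ kg m⁻⁴
The largest gradient is in the 79–103 m interval — the pycnocline.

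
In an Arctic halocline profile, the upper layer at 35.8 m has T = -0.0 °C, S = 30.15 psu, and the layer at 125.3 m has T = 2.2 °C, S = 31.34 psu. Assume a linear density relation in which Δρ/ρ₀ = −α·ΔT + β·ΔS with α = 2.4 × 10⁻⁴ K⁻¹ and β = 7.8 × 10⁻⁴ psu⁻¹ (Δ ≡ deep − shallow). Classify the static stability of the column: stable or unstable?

ΔT = 2.2 − -0.0 = +2.2 K and ΔS = 31.34 − 30.15 = +1.19 psu (deep − shallow).
−αΔT = -5.28 × 10⁻⁴; βΔS = 9.282 × 10⁻⁴; sum Δρ/ρ₀ = 4.002 × 10⁻⁴.
Δρ/ρ₀ > 0, so Δρ > 0: deeper water is denser → statically stable.

stable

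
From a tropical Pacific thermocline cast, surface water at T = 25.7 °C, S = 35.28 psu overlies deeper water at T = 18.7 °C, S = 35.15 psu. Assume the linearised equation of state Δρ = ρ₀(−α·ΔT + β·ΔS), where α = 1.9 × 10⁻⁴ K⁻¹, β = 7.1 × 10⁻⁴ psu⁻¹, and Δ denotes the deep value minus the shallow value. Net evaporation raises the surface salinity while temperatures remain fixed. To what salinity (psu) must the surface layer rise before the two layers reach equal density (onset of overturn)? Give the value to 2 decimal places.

37.02 psu

Neutral buoyancy requires −α(T_deep − T_surf) + β(S_deep − S_surf′) = 0.
S_surf′ = S_deep − (α/β)·ΔT = 35.15 − (1.9 × 10⁻⁴/7.1 × 10⁻⁴)·(-7.0) = 37.0232 psu.
Increase required: 37.0232 − 35.28 = 1.7432 psu.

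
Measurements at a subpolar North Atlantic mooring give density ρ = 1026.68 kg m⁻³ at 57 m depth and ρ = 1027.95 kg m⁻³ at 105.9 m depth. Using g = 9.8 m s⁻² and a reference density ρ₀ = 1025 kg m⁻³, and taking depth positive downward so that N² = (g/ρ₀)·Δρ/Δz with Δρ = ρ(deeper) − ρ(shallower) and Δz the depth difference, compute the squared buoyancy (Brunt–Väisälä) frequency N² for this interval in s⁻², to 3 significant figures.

2.48 × 10⁻⁴ s⁻²

Δρ = 1027.95 − 1026.68 = 1.27 kg m⁻³ over Δz = 105.9 − 57 = 48.9 m.
N² = (9.8/1025) × (1.27/48.9) = 2.4831 × 10⁻⁴ s⁻² ≈ 2.48 × 10⁻⁴ s⁻².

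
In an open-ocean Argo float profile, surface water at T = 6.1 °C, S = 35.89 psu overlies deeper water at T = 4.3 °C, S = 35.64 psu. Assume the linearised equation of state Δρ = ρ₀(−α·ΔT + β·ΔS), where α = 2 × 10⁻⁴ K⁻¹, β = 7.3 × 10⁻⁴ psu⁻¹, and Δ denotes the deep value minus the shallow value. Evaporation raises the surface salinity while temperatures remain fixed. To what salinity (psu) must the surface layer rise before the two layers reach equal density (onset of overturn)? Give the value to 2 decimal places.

36.13 psu

Neutral buoyancy requires −α(T_deep − T_surf) + β(S_deep − S_surf′) = 0.
S_surf′ = S_deep − (α/β)·ΔT = 35.64 − (2 × 10⁻⁴/7.3 × 10⁻⁴)·(-1.8) = 36.1332 psu.
Increase required: 36.1332 − 35.89 = 0.2432 psu.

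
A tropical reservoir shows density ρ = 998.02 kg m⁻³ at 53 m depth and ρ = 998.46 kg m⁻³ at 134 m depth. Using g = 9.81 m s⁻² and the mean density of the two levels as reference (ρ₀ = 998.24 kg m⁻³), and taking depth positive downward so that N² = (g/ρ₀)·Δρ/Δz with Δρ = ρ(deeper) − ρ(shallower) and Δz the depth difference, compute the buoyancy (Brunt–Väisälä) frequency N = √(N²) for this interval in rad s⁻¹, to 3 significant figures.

Δρ = 998.46 − 998.02 = 0.44 kg m⁻³ over Δz = 134 − 53 = 81 m.
N² = (9.81/998.24) × (0.44/81) = 5.3383 × 10⁻⁵ s⁻².
N = √(5.3383 × 10⁻⁵) = 7.3064 × 10⁻³ rad s⁻¹ ≈ 7.31 × 10⁻³ rad s⁻¹.

7.31 × 10⁻³ rad s⁻¹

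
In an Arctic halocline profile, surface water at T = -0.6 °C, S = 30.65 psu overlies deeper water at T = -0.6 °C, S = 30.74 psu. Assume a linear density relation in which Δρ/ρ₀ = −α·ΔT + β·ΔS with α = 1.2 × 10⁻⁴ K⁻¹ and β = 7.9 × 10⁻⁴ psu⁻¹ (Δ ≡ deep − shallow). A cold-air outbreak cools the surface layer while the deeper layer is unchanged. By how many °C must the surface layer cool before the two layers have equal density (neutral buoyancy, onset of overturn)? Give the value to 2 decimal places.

0.59 °C

Neutral buoyancy requires Δρ = 0, i.e. −α(T_deep − T_surf′) + β(S_deep − S_surf) = 0.
T_surf′ = T_deep − (β/α)·ΔS = -0.6 − (7.9 × 10⁻⁴/1.2 × 10⁻⁴)·(+0.09) = -1.1925 °C.
Cooling required: -0.6 − (-1.1925) = 0.5925 °C.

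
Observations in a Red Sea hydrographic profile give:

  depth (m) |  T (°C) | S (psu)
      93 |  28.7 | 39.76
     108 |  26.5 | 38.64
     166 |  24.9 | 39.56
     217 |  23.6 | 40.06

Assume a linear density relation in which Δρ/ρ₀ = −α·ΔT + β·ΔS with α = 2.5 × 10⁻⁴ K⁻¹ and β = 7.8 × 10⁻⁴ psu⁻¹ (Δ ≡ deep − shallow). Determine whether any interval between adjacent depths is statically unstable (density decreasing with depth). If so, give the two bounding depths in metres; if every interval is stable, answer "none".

Evaluate Δρ/ρ₀ = −αΔT + βΔS across each adjacent pair:
  93–108 m: −αΔT+βΔS = −(2.5 × 10⁻⁴)(-2.2)+(7.8 × 10⁻⁴)(-1.12) = -3.2 × 10⁻⁴ → UNSTABLE
  108–166 m: −αΔT+βΔS = −(2.5 × 10⁻⁴)(-1.6)+(7.8 × 10⁻⁴)(+0.92) = 1.1 × 10⁻³ → stable
  166–217 m: −αΔT+βΔS = −(2.5 × 10⁻⁴)(-1.3)+(7.8 × 10⁻⁴)(+0.50) = 7.2 × 10⁻⁴ → stable
The 93–108 m interval has Δρ < 0: lighter water underlies denser water.

93–108 m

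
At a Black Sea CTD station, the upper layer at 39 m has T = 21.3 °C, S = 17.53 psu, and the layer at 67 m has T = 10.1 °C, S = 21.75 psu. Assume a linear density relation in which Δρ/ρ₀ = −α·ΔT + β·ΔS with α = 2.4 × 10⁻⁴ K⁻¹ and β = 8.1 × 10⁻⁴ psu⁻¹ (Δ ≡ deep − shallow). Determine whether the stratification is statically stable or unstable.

stable

ΔT = 10.1 − 21.3 = -11.2 K and ΔS = 21.75 − 17.53 = +4.22 psu (deep − shallow).
−αΔT = 2.688 × 10⁻³; βΔS = 3.4182 × 10⁻³; sum Δρ/ρ₀ = 6.1062 × 10⁻³.
Δρ/ρ₀ > 0, so Δρ > 0: deeper water is denser → statically stable.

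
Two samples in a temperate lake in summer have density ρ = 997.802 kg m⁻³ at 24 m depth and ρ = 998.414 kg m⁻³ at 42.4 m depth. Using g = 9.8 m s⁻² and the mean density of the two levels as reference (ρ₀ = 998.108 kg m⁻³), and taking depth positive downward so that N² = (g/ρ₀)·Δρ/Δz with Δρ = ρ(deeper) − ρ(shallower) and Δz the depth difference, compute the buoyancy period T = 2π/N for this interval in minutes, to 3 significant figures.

Δρ = 998.414 − 997.802 = 0.612 kg m⁻³ over Δz = 42.4 − 24 = 18.4 m.
N² = (9.8/998.108) × (0.612/18.4) = 3.2657 × 10⁻⁴ s⁻².
N = √(3.2657 × 10⁻⁴) = 0.018071 rad s⁻¹, so T = 2π/N = 347.69 s = 5.7948 min ≈ 5.79 min.

5.79 min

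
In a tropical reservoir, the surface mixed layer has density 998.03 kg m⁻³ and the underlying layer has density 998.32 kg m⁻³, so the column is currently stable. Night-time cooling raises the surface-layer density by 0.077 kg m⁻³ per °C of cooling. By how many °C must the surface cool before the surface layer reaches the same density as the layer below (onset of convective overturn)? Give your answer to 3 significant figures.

3.77 °C

Density deficit of the surface layer: 998.32 − 998.03 = 0.29 kg m⁻³.
Required change = 0.29 / 0.077 = 3.77 °C.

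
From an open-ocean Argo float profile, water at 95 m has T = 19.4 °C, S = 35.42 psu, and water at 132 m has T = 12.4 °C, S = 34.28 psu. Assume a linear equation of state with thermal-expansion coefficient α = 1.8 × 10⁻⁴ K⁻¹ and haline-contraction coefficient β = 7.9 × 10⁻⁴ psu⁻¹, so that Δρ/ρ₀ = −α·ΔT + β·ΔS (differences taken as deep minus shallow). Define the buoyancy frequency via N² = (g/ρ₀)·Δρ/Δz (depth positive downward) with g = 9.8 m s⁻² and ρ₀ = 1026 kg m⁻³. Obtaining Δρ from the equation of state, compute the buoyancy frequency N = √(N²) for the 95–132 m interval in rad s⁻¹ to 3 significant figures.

9.76 × 10⁻³ rad s⁻¹

ΔT = -7.0 K, ΔS = -1.14 psu (deep − shallow).
Δρ/ρ₀ = −αΔT + βΔS = 1.26 × 10⁻³ − 9.006 × 10⁻⁴ = 3.594 × 10⁻⁴, so Δρ ≈ 0.3687 kg m⁻³.
N² = (g/ρ₀)·Δρ/Δz = g·(Δρ/ρ₀)/Δz = 9.8 × 3.594 × 10⁻⁴ / 37 = 9.5192 × 10⁻⁵ s⁻².
N = √(9.5192 × 10⁻⁵) = 9.7566 × 10⁻³ rad s⁻¹ ≈ 9.76 × 10⁻³ rad s⁻¹.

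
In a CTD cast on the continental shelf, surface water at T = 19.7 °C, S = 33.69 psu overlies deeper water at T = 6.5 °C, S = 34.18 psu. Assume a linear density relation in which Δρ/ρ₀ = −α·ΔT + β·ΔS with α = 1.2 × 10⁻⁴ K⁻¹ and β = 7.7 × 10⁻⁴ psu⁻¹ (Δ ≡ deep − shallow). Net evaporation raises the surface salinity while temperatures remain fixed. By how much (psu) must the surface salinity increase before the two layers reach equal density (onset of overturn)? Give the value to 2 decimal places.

Neutral buoyancy requires −α(T_deep − T_surf) + β(S_deep − S_surf′) = 0.
S_surf′ = S_deep − (α/β)·ΔT = 34.18 − (1.2 × 10⁻⁴/7.7 × 10⁻⁴)·(-13.2) = 36.2371 psu.
Increase required: 36.2371 − 33.69 = 2.5471 psu.

2.55 psu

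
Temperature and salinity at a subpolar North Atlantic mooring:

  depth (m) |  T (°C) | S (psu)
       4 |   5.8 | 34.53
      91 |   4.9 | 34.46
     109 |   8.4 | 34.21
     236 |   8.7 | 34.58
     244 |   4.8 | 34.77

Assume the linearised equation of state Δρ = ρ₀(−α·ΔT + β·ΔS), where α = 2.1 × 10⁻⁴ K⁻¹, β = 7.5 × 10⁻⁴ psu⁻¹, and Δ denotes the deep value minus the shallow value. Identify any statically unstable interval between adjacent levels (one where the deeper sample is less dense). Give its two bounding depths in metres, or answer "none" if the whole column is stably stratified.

91–109 m

Evaluate Δρ/ρ₀ = −αΔT + βΔS across each adjacent pair:
  4–91 m: −αΔT+βΔS = −(2.1 × 10⁻⁴)(-0.9)+(7.5 × 10⁻⁴)(-0.07) = 1.4 × 10⁻⁴ → stable
  91–109 m: −αΔT+βΔS = −(2.1 × 10⁻⁴)(+3.5)+(7.5 × 10⁻⁴)(-0.25) = -9.2 × 10⁻⁴ → UNSTABLE
  109–236 m: −αΔT+βΔS = −(2.1 × 10⁻⁴)(+0.3)+(7.5 × 10⁻⁴)(+0.37) = 2.1 × 10⁻⁴ → stable
  236–244 m: −αΔT+βΔS = −(2.1 × 10⁻⁴)(-3.9)+(7.5 × 10⁻⁴)(+0.19) = 9.6 × 10⁻⁴ → stable
The 91–109 m interval has Δρ < 0: lighter water underlies denser water.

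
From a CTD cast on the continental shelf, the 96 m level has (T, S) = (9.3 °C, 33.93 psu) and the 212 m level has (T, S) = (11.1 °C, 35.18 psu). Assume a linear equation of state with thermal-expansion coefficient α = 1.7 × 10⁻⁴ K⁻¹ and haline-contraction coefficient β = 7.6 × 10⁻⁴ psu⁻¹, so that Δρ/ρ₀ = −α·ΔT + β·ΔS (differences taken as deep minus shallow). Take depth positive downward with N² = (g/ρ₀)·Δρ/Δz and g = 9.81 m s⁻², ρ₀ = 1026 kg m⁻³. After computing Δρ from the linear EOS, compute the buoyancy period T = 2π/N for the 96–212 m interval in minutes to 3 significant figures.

ΔT = +1.8 K, ΔS = +1.25 psu (deep − shallow).
Δρ/ρ₀ = −αΔT + βΔS = -3.06 × 10⁻⁴ + 9.50 × 10⁻⁴ = 6.44 × 10⁻⁴, so Δρ ≈ 0.6607 kg m⁻³.
N² = (g/ρ₀)·Δρ/Δz = g·(Δρ/ρ₀)/Δz = 9.81 × 6.44 × 10⁻⁴ / 116 = 5.4462 × 10⁻⁵ s⁻².
N = √(5.4462 × 10⁻⁵) = 7.3798 × 10⁻³ rad s⁻¹ → T = 2π/N = 851.40 s = 14.190 min ≈ 14.2 min.

14.2 min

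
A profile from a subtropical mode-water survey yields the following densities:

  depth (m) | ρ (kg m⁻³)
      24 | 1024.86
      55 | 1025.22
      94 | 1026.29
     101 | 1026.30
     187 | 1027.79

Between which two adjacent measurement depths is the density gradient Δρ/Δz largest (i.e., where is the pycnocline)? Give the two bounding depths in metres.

55–94 m

Compute the density gradient over each adjacent pair:
  24–55 m: Δρ/Δz = 0.36/31 = 0.012 kg m⁻⁴
  55–94 m: Δρ/Δz = 1.07/39 = 0.027 kg m⁻⁴
  94–101 m: Δρ/Δz = 0.01/7 = 1.4 × 10⁻³ kg m⁻⁴
  101–187 m: Δρ/Δz = 1.49/86 = 0.017 kg m⁻⁴
The largest gradient is in the 55–94 m interval — the pycnocline.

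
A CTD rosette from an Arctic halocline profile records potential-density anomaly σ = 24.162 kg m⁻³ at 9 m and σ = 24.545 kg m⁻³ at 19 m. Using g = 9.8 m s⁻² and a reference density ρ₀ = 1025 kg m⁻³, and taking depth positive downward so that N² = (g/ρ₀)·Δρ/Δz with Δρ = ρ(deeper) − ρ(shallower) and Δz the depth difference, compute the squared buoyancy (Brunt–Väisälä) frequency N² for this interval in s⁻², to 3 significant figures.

Δρ = 1024.545 − 1024.162 = 0.383 kg m⁻³ over Δz = 19 − 9 = 10 m.
N² = (9.8/1025) × (0.383/10) = 3.6619 × 10⁻⁴ s⁻² ≈ 3.66 × 10⁻⁴ s⁻².

3.66 × 10⁻⁴ s⁻²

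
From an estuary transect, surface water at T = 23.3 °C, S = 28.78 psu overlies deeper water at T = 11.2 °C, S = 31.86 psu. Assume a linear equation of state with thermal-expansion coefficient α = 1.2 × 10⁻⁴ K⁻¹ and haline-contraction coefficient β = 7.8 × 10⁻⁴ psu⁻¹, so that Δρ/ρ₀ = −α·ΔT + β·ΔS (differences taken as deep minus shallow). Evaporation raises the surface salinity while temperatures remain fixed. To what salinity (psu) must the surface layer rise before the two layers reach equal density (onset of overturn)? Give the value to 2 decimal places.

33.72 psu

Neutral buoyancy requires −α(T_deep − T_surf) + β(S_deep − S_surf′) = 0.
S_surf′ = S_deep − (α/β)·ΔT = 31.86 − (1.2 × 10⁻⁴/7.8 × 10⁻⁴)·(-12.1) = 33.7215 psu.
Increase required: 33.7215 − 28.78 = 4.9415 psu.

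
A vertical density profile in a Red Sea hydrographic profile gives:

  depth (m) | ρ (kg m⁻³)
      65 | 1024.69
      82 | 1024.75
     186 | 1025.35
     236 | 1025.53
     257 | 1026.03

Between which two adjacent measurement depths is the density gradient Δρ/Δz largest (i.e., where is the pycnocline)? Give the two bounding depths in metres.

Compute the density gradient over each adjacent pair:
  65–82 m: Δρ/Δz = 0.06/17 = 3.5 × 10⁻³ kg m⁻⁴
  82–186 m: Δρ/Δz = 0.60/104 = 5.8 × 10⁻³ kg m⁻⁴
  186–236 m: Δρ/Δz = 0.18/50 = 3.6 × 10⁻³ kg m⁻⁴
  236–257 m: Δρ/Δz = 0.50/21 = 0.024 kg m⁻⁴
The largest gradient is in the 236–257 m interval — the pycnocline.

236–257 m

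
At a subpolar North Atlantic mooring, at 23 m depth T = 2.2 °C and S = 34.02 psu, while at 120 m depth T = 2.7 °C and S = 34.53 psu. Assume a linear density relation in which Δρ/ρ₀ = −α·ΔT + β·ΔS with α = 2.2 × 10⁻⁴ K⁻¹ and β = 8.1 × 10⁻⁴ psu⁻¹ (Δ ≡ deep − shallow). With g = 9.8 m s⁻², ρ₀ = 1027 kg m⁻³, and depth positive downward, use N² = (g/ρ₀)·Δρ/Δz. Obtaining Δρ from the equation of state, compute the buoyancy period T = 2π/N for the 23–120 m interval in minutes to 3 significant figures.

ΔT = +0.5 K, ΔS = +0.51 psu (deep − shallow).
Δρ/ρ₀ = −αΔT + βΔS = -1.10 × 10⁻⁴ + 4.131 × 10⁻⁴ = 3.031 × 10⁻⁴, so Δρ ≈ 0.3113 kg m⁻³.
N² = (g/ρ₀)·Δρ/Δz = g·(Δρ/ρ₀)/Δz = 9.8 × 3.031 × 10⁻⁴ / 97 = 3.0622 × 10⁻⁵ s⁻².
N = √(3.0622 × 10⁻⁵) = 5.5337 × 10⁻³ rad s⁻¹ → T = 2π/N = 1.1354 × 10³ s = 18.923 min ≈ 18.9 min.

18.9 min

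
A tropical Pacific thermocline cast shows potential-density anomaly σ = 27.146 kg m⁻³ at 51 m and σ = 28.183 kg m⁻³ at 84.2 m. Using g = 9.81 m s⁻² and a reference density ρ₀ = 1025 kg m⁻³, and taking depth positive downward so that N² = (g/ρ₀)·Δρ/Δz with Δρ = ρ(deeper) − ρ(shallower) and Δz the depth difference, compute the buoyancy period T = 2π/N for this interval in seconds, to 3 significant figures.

Δρ = 1028.183 − 1027.146 = 1.037 kg m⁻³ over Δz = 84.2 − 51 = 33.2 m.
N² = (9.81/1025) × (1.037/33.2) = 2.9894 × 10⁻⁴ s⁻².
N = √(2.9894 × 10⁻⁴) = 0.017290 rad s⁻¹, so T = 2π/N = 363.40 s ≈ 363 s.

363 s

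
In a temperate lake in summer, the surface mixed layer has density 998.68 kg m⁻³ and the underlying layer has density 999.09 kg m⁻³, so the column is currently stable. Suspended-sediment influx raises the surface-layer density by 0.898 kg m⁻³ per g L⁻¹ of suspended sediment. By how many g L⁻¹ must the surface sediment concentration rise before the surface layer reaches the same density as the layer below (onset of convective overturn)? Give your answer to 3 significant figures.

0.457 g L⁻¹

Density deficit of the surface layer: 999.09 − 998.68 = 0.41 kg m⁻³.
Required change = 0.41 / 0.898 = 0.457 g L⁻¹.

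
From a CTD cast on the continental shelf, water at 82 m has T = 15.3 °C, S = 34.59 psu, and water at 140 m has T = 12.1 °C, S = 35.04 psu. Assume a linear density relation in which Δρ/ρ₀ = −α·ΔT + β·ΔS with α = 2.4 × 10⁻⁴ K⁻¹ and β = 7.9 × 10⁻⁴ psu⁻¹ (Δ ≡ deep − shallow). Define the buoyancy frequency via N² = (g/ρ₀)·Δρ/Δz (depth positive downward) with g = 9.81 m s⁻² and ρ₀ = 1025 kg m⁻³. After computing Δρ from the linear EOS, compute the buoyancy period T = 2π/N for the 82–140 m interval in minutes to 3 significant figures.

7.60 min

ΔT = -3.2 K, ΔS = +0.45 psu (deep − shallow).
Δρ/ρ₀ = −αΔT + βΔS = 7.68 × 10⁻⁴ + 3.555 × 10⁻⁴ = 1.1235 × 10⁻³, so Δρ ≈ 1.152 kg m⁻³.
N² = (g/ρ₀)·Δρ/Δz = g·(Δρ/ρ₀)/Δz = 9.81 × 1.1235 × 10⁻³ / 58 = 1.9003 × 10⁻⁴ s⁻².
N = √(1.9003 × 10⁻⁴) = 0.013785 rad s⁻¹ → T = 2π/N = 455.80 s = 7.5967 min ≈ 7.60 min.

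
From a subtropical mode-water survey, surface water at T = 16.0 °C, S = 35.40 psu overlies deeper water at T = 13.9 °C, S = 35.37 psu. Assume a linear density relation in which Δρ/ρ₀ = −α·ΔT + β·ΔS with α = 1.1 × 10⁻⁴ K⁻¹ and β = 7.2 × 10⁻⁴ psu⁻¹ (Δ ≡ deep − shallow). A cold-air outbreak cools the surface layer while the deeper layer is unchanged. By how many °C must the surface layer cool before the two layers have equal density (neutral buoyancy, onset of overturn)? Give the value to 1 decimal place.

Neutral buoyancy requires Δρ = 0, i.e. −α(T_deep − T_surf′) + β(S_deep − S_surf) = 0.
T_surf′ = T_deep − (β/α)·ΔS = 13.9 − (7.2 × 10⁻⁴/1.1 × 10⁻⁴)·(-0.03) = 14.096 °C.
Cooling required: 16.0 − (14.096) = 1.904 °C.

1.9 °C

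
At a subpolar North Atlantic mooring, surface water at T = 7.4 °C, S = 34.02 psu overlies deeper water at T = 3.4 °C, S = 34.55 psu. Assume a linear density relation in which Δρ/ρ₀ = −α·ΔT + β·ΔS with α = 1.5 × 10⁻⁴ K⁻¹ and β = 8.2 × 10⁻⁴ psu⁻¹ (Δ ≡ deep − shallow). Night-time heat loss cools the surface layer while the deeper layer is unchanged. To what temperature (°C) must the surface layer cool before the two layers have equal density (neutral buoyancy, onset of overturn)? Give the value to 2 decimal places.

0.50 °C

Neutral buoyancy requires Δρ = 0, i.e. −α(T_deep − T_surf′) + β(S_deep − S_surf) = 0.
T_surf′ = T_deep − (β/α)·ΔS = 3.4 − (8.2 × 10⁻⁴/1.5 × 10⁻⁴)·(+0.53) = 0.5027 °C.
Cooling required: 7.4 − (0.5027) = 6.8973 °C.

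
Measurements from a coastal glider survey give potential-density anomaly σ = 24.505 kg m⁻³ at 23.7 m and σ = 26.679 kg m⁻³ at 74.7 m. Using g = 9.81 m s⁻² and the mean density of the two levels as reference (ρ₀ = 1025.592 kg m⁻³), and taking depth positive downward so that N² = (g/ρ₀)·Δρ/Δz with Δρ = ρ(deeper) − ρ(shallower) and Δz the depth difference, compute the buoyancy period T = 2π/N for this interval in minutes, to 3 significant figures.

5.19 min

Δρ = 1026.679 − 1024.505 = 2.174 kg m⁻³ over Δz = 74.7 − 23.7 = 51 m.
N² = (9.81/1025.592) × (2.174/51) = 4.0774 × 10⁻⁴ s⁻².
N = √(4.0774 × 10⁻⁴) = 0.020193 rad s⁻¹, so T = 2π/N = 311.16 s = 5.1860 min ≈ 5.19 min.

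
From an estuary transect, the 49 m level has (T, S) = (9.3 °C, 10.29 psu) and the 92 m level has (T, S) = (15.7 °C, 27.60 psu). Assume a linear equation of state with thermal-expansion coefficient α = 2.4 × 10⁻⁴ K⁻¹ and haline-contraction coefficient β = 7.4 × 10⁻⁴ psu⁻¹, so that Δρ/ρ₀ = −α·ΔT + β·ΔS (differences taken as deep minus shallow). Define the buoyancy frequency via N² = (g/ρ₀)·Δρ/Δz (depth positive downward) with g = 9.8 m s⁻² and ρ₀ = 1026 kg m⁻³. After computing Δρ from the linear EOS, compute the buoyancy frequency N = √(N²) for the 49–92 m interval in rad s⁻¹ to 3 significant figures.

ΔT = +6.4 K, ΔS = +17.31 psu (deep − shallow).
Δρ/ρ₀ = −αΔT + βΔS = -1.536 × 10⁻³ + 0.0128094 = 0.0112734, so Δρ ≈ 11.57 kg m⁻³.
N² = (g/ρ₀)·Δρ/Δz = g·(Δρ/ρ₀)/Δz = 9.8 × 0.0112734 / 43 = 2.5693 × 10⁻³ s⁻².
N = √(2.5693 × 10⁻³) = 0.050688 rad s⁻¹ ≈ 0.0507 rad s⁻¹.

0.0507 rad s⁻¹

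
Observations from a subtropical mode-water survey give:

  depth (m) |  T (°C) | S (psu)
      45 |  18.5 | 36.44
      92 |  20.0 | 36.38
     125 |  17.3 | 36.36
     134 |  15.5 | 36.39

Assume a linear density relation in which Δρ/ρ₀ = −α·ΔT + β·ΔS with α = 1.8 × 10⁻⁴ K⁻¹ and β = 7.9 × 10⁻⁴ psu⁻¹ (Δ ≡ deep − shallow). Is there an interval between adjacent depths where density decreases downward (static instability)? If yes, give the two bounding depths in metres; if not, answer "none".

Evaluate Δρ/ρ₀ = −αΔT + βΔS across each adjacent pair:
  45–92 m: −αΔT+βΔS = −(1.8 × 10⁻⁴)(+1.5)+(7.9 × 10⁻⁴)(-0.06) = -3.2 × 10⁻⁴ → UNSTABLE
  92–125 m: −αΔT+βΔS = −(1.8 × 10⁻⁴)(-2.7)+(7.9 × 10⁻⁴)(-0.02) = 4.7 × 10⁻⁴ → stable
  125–134 m: −αΔT+βΔS = −(1.8 × 10⁻⁴)(-1.8)+(7.9 × 10⁻⁴)(+0.03) = 3.5 × 10⁻⁴ → stable
The 45–92 m interval has Δρ < 0: lighter water underlies denser water.

45–92 m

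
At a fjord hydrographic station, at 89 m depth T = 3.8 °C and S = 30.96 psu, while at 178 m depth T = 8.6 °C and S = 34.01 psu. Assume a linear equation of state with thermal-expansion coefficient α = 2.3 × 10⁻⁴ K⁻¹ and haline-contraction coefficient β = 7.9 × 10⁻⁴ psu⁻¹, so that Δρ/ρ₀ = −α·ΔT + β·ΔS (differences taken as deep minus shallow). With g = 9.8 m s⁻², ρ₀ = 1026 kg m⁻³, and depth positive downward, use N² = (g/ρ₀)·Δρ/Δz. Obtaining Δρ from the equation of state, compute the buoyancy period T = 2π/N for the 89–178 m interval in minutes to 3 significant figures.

ΔT = +4.8 K, ΔS = +3.05 psu (deep − shallow).
Δρ/ρ₀ = −αΔT + βΔS = -1.104 × 10⁻³ + 2.4095 × 10⁻³ = 1.3055 × 10⁻³, so Δρ ≈ 1.339 kg m⁻³.
N² = (g/ρ₀)·Δρ/Δz = g·(Δρ/ρ₀)/Δz = 9.8 × 1.3055 × 10⁻³ / 89 = 1.4375 × 10⁻⁴ s⁻².
N = √(1.4375 × 10⁻⁴) = 0.011990 rad s⁻¹ → T = 2π/N = 524.04 s = 8.7340 min ≈ 8.73 min.

8.73 min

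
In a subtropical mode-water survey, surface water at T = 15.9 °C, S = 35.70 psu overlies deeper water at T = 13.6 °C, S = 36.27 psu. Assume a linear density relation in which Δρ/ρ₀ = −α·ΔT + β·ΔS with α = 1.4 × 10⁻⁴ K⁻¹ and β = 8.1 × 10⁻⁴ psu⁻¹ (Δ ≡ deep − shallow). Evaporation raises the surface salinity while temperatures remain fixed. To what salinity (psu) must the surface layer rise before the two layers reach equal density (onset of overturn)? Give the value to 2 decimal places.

36.67 psu

Neutral buoyancy requires −α(T_deep − T_surf) + β(S_deep − S_surf′) = 0.
S_surf′ = S_deep − (α/β)·ΔT = 36.27 − (1.4 × 10⁻⁴/8.1 × 10⁻⁴)·(-2.3) = 36.6675 psu.
Increase required: 36.6675 − 35.70 = 0.9675 psu.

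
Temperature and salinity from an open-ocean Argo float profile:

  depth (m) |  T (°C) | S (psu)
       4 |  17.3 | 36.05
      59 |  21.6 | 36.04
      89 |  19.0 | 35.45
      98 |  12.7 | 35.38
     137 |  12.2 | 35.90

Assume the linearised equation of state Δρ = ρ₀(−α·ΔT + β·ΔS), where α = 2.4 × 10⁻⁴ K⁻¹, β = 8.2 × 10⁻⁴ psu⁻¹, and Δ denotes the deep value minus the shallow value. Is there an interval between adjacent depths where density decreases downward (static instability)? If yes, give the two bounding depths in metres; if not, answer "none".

Evaluate Δρ/ρ₀ = −αΔT + βΔS across each adjacent pair:
  4–59 m: −αΔT+βΔS = −(2.4 × 10⁻⁴)(+4.3)+(8.2 × 10⁻⁴)(-0.01) = -1.0 × 10⁻³ → UNSTABLE
  59–89 m: −αΔT+βΔS = −(2.4 × 10⁻⁴)(-2.6)+(8.2 × 10⁻⁴)(-0.59) = 1.4 × 10⁻⁴ → stable
  89–98 m: −αΔT+βΔS = −(2.4 × 10⁻⁴)(-6.3)+(8.2 × 10⁻⁴)(-0.07) = 1.5 × 10⁻³ → stable
  98–137 m: −αΔT+βΔS = −(2.4 × 10⁻⁴)(-0.5)+(8.2 × 10⁻⁴)(+0.52) = 5.5 × 10⁻⁴ → stable
The 4–59 m interval has Δρ < 0: lighter water underlies denser water.

4–59 m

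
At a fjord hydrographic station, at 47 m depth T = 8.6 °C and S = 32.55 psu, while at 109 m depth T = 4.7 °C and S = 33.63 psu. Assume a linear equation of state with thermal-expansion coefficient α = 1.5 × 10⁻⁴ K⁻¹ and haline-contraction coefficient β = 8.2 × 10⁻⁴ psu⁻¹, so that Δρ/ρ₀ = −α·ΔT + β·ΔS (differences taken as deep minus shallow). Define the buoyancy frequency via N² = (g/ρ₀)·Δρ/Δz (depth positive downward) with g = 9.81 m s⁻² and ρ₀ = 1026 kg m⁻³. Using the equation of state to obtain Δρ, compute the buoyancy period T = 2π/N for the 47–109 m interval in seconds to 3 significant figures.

412 s

ΔT = -3.9 K, ΔS = +1.08 psu (deep − shallow).
Δρ/ρ₀ = −αΔT + βΔS = 5.85 × 10⁻⁴ + 8.856 × 10⁻⁴ = 1.4706 × 10⁻³, so Δρ ≈ 1.509 kg m⁻³.
N² = (g/ρ₀)·Δρ/Δz = g·(Δρ/ρ₀)/Δz = 9.81 × 1.4706 × 10⁻³ / 62 = 2.3269 × 10⁻⁴ s⁻².
N = √(2.3269 × 10⁻⁴) = 0.015254 rad s⁻¹ → T = 2π/N = 411.90 s ≈ 412 s.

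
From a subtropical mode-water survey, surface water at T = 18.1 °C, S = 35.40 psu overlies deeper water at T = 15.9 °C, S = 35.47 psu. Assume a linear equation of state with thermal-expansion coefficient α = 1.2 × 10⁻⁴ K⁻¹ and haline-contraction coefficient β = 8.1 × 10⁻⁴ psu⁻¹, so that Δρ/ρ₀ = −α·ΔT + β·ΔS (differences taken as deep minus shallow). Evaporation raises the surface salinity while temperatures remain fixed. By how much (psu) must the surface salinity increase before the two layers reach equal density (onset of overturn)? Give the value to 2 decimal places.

0.40 psu

Neutral buoyancy requires −α(T_deep − T_surf) + β(S_deep − S_surf′) = 0.
S_surf′ = S_deep − (α/β)·ΔT = 35.47 − (1.2 × 10⁻⁴/8.1 × 10⁻⁴)·(-2.2) = 35.7959 psu.
Increase required: 35.7959 − 35.40 = 0.3959 psu.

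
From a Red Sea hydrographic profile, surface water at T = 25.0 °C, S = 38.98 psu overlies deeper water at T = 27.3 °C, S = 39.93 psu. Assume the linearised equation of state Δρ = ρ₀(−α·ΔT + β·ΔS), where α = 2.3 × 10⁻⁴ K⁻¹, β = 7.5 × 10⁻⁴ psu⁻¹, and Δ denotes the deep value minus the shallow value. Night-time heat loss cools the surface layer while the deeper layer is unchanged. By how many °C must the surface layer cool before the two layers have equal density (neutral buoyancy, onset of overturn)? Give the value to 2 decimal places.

Neutral buoyancy requires Δρ = 0, i.e. −α(T_deep − T_surf′) + β(S_deep − S_surf) = 0.
T_surf′ = T_deep − (β/α)·ΔS = 27.3 − (7.5 × 10⁻⁴/2.3 × 10⁻⁴)·(+0.95) = 24.2022 °C.
Cooling required: 25.0 − (24.2022) = 0.7978 °C.

0.80 °C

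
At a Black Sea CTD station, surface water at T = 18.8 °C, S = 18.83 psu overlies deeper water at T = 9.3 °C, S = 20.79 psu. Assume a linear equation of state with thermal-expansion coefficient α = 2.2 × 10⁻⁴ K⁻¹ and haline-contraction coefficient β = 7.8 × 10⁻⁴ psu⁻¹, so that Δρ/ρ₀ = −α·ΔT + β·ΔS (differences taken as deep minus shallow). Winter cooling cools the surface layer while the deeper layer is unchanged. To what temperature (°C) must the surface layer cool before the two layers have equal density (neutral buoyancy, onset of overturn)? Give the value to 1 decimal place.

Neutral buoyancy requires Δρ = 0, i.e. −α(T_deep − T_surf′) + β(S_deep − S_surf) = 0.
T_surf′ = T_deep − (β/α)·ΔS = 9.3 − (7.8 × 10⁻⁴/2.2 × 10⁻⁴)·(+1.96) = 2.351 °C.
Cooling required: 18.8 − (2.351) = 16.449 °C.

2.4 °C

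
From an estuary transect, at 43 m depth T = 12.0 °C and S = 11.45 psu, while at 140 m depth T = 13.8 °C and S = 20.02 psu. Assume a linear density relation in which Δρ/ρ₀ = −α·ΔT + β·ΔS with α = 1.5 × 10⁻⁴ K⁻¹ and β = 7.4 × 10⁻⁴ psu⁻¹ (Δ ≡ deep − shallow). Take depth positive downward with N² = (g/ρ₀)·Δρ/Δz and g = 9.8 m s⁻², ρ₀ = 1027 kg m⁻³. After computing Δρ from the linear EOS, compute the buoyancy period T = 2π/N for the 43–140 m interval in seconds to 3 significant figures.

254 s

ΔT = +1.8 K, ΔS = +8.57 psu (deep − shallow).
Δρ/ρ₀ = −αΔT + βΔS = -2.70 × 10⁻⁴ + 6.3418 × 10⁻³ = 6.0718 × 10⁻³, so Δρ ≈ 6.236 kg m⁻³.
N² = (g/ρ₀)·Δρ/Δz = g·(Δρ/ρ₀)/Δz = 9.8 × 6.0718 × 10⁻³ / 97 = 6.1344 × 10⁻⁴ s⁻².
N = √(6.1344 × 10⁻⁴) = 0.024768 rad s⁻¹ → T = 2π/N = 253.68 s ≈ 254 s.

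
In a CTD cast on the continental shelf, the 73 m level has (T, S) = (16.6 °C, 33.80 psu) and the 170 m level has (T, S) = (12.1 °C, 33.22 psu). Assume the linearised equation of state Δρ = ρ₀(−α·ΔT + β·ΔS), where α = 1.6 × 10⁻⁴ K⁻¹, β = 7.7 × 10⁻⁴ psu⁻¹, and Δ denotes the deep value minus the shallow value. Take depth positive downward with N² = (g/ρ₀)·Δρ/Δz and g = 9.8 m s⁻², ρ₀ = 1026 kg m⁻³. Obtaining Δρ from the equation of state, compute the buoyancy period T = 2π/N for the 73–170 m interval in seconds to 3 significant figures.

ΔT = -4.5 K, ΔS = -0.58 psu (deep − shallow).
Δρ/ρ₀ = −αΔT + βΔS = 7.20 × 10⁻⁴ − 4.466 × 10⁻⁴ = 2.734 × 10⁻⁴, so Δρ ≈ 0.2805 kg m⁻³.
N² = (g/ρ₀)·Δρ/Δz = g·(Δρ/ρ₀)/Δz = 9.8 × 2.734 × 10⁻⁴ / 97 = 2.7622 × 10⁻⁵ s⁻².
N = √(2.7622 × 10⁻⁵) = 5.2557 × 10⁻³ rad s⁻¹ → T = 2π/N = 1.1955 × 10³ s ≈ 1.20 × 10³ s.

1.20 × 10³ s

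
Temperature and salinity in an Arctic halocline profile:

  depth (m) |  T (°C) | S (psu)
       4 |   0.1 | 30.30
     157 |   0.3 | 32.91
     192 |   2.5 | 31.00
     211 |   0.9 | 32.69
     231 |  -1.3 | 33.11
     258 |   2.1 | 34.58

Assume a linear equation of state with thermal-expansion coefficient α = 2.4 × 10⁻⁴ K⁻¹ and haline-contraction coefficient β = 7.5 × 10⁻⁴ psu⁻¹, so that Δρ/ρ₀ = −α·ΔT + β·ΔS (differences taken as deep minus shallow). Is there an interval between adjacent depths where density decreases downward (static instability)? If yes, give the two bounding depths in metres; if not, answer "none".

Evaluate Δρ/ρ₀ = −αΔT + βΔS across each adjacent pair:
  4–157 m: −αΔT+βΔS = −(2.4 × 10⁻⁴)(+0.2)+(7.5 × 10⁻⁴)(+2.61) = 1.9 × 10⁻³ → stable
  157–192 m: −αΔT+βΔS = −(2.4 × 10⁻⁴)(+2.2)+(7.5 × 10⁻⁴)(-1.91) = -2.0 × 10⁻³ → UNSTABLE
  192–211 m: −αΔT+βΔS = −(2.4 × 10⁻⁴)(-1.6)+(7.5 × 10⁻⁴)(+1.69) = 1.7 × 10⁻³ → stable
  211–231 m: −αΔT+βΔS = −(2.4 × 10⁻⁴)(-2.2)+(7.5 × 10⁻⁴)(+0.42) = 8.4 × 10⁻⁴ → stable
  231–258 m: −αΔT+βΔS = −(2.4 × 10⁻⁴)(+3.4)+(7.5 × 10⁻⁴)(+1.47) = 2.9 × 10⁻⁴ → stable
The 157–192 m interval has Δρ < 0: lighter water underlies denser water.

157–192 m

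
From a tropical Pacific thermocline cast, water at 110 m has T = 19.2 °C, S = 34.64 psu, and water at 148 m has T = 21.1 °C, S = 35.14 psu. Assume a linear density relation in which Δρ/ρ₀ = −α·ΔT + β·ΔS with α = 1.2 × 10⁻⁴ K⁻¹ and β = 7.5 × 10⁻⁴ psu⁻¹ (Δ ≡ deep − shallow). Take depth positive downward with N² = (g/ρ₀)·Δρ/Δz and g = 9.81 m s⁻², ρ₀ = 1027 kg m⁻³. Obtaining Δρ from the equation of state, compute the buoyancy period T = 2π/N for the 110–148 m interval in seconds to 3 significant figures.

ΔT = +1.9 K, ΔS = +0.50 psu (deep − shallow).
Δρ/ρ₀ = −αΔT + βΔS = -2.28 × 10⁻⁴ + 3.75 × 10⁻⁴ = 1.47 × 10⁻⁴, so Δρ ≈ 0.1510 kg m⁻³.
N² = (g/ρ₀)·Δρ/Δz = g·(Δρ/ρ₀)/Δz = 9.81 × 1.47 × 10⁻⁴ / 38 = 3.7949 × 10⁻⁵ s⁻².
N = √(3.7949 × 10⁻⁵) = 6.1603 × 10⁻³ rad s⁻¹ → T = 2π/N = 1.0199 × 10³ s ≈ 1.02 × 10³ s.

1.02 × 10³ s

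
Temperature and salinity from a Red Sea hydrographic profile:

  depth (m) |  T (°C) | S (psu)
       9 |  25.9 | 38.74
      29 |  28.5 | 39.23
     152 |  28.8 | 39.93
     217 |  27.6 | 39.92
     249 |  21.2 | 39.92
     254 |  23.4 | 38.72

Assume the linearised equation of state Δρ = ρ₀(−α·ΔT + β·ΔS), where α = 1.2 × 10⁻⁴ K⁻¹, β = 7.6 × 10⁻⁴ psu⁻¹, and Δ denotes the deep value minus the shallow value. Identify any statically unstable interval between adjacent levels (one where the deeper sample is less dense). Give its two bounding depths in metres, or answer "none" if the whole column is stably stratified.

249–254 m

Evaluate Δρ/ρ₀ = −αΔT + βΔS across each adjacent pair:
  9–29 m: −αΔT+βΔS = −(1.2 × 10⁻⁴)(+2.6)+(7.6 × 10⁻⁴)(+0.49) = 6.0 × 10⁻⁵ → stable
  29–152 m: −αΔT+βΔS = −(1.2 × 10⁻⁴)(+0.3)+(7.6 × 10⁻⁴)(+0.70) = 5.0 × 10⁻⁴ → stable
  152–217 m: −αΔT+βΔS = −(1.2 × 10⁻⁴)(-1.2)+(7.6 × 10⁻⁴)(-0.01) = 1.4 × 10⁻⁴ → stable
  217–249 m: −αΔT+βΔS = −(1.2 × 10⁻⁴)(-6.4)+(7.6 × 10⁻⁴)(+0.00) = 7.7 × 10⁻⁴ → stable
  249–254 m: −αΔT+βΔS = −(1.2 × 10⁻⁴)(+2.2)+(7.6 × 10⁻⁴)(-1.20) = -1.2 × 10⁻³ → UNSTABLE
The 249–254 m interval has Δρ < 0: lighter water underlies denser water.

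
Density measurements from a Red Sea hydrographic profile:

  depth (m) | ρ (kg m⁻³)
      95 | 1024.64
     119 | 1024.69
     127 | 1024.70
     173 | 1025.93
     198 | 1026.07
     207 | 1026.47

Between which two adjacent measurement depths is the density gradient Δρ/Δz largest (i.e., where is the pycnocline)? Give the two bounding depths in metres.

198–207 m

Compute the density gradient over each adjacent pair:
  95–119 m: Δρ/Δz = 0.05/24 = 2.1 × 10⁻³ kg m⁻⁴
  119–127 m: Δρ/Δz = 0.01/8 = 1.3 × 10⁻³ kg m⁻⁴
  127–173 m: Δρ/Δz = 1.23/46 = 0.027 kg m⁻⁴
  173–198 m: Δρ/Δz = 0.14/25 = 5.6 × 10⁻³ kg m⁻⁴
  198–207 m: Δρ/Δz = 0.40/9 = 0.044 kg m⁻⁴
The largest gradient is in the 198–207 m interval — the pycnocline.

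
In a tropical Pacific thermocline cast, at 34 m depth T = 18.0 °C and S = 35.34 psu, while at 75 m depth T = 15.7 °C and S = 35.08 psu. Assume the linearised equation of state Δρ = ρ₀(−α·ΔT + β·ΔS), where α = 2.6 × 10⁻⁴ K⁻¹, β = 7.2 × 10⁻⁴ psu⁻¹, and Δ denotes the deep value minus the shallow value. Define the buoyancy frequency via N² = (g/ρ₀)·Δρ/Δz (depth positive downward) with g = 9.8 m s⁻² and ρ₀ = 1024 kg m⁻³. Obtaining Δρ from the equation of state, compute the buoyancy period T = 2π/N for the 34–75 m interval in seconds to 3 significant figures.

634 s

ΔT = -2.3 K, ΔS = -0.26 psu (deep − shallow).
Δρ/ρ₀ = −αΔT + βΔS = 5.98 × 10⁻⁴ − 1.872 × 10⁻⁴ = 4.108 × 10⁻⁴, so Δρ ≈ 0.4207 kg m⁻³.
N² = (g/ρ₀)·Δρ/Δz = g·(Δρ/ρ₀)/Δz = 9.8 × 4.108 × 10⁻⁴ / 41 = 9.8191 × 10⁻⁵ s⁻².
N = √(9.8191 × 10⁻⁵) = 9.9091 × 10⁻³ rad s⁻¹ → T = 2π/N = 634.08 s ≈ 634 s.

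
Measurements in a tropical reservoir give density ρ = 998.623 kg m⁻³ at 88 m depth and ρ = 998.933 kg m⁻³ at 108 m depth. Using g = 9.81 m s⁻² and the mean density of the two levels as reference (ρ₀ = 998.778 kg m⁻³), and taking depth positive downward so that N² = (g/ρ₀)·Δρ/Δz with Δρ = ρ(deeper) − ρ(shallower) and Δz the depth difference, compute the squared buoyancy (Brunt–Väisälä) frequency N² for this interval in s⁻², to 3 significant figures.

Δρ = 998.933 − 998.623 = 0.310 kg m⁻³ over Δz = 108 − 88 = 20 m.
N² = (9.81/998.778) × (0.310/20) = 1.5224 × 10⁻⁴ s⁻² ≈ 1.52 × 10⁻⁴ s⁻².

1.52 × 10⁻⁴ s⁻²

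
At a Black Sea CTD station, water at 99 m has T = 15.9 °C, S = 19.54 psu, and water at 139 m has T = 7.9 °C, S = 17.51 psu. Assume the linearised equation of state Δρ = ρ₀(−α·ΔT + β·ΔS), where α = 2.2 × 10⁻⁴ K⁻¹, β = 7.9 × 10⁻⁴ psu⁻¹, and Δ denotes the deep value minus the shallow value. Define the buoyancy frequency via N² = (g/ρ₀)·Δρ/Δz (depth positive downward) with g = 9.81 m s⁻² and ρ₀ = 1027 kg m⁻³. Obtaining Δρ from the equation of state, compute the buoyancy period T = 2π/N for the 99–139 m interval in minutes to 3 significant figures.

ΔT = -8.0 K, ΔS = -2.03 psu (deep − shallow).
Δρ/ρ₀ = −αΔT + βΔS = 1.76 × 10⁻³ − 1.6037 × 10⁻³ = 1.563 × 10⁻⁴, so Δρ ≈ 0.1605 kg m⁻³.
N² = (g/ρ₀)·Δρ/Δz = g·(Δρ/ρ₀)/Δz = 9.81 × 1.563 × 10⁻⁴ / 40 = 3.8333 × 10⁻⁵ s⁻².
N = √(3.8333 × 10⁻⁵) = 6.1914 × 10⁻³ rad s⁻¹ → T = 2π/N = 1.0148 × 10³ s = 16.913 min ≈ 16.9 min.

16.9 min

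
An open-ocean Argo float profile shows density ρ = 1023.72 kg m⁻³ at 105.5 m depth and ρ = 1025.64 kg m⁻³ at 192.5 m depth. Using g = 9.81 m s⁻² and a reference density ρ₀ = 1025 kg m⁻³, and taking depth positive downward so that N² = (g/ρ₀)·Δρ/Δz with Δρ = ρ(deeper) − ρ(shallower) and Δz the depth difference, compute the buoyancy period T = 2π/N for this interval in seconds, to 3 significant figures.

Δρ = 1025.64 − 1023.72 = 1.92 kg m⁻³ over Δz = 192.5 − 105.5 = 87 m.
N² = (9.81/1025) × (1.92/87) = 2.1122 × 10⁻⁴ s⁻².
N = √(2.1122 × 10⁻⁴) = 0.014533 rad s⁻¹, so T = 2π/N = 432.34 s ≈ 432 s.
A positive N² confirms static stability across the interval.

432 s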